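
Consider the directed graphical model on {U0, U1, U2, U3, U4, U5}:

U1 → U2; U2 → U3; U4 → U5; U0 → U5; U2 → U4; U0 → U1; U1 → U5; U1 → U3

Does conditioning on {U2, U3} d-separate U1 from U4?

Yes

Enumerating the 4 paths from U1 to U4 and testing each for blocking by {U2, U3}:
Path 1: U1 → U5 ← U4
  U5 is a collider here and neither U5 nor any of its descendants is conditioned on, so the collider stays closed — the path is blocked at U5.
Path 2: U1 → U3 ← U2 → U4
  U2 is a fork here and U2 is conditioned on, so the path is blocked at U2.
Path 3: U1 ← U0 → U5 ← U4
  U5 is a collider here and neither U5 nor any of its descendants is conditioned on, so the collider stays closed — the path is blocked at U5.
Path 4: U1 → U2 → U4
  U2 is a chain here and U2 is conditioned on, so the path is blocked at U2.
Every path is blocked, so U1 and U4 are d-separated given {U2, U3}.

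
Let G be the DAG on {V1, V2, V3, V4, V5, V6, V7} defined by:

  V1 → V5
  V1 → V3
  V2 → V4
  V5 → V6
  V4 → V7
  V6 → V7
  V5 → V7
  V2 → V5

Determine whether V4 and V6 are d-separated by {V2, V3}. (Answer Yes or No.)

Yes

We examine all 4 paths between V4 and V6:
Path 1: V4 ← V2 → V5 → V7 ← V6
  V2 is a fork here and V2 is conditioned on, so the path is blocked at V2.
Path 2: V4 ← V2 → V5 → V6
  V2 is a fork here and V2 is conditioned on, so the path is blocked at V2.
Path 3: V4 → V7 ← V5 → V6
  V7 is a collider here and neither V7 nor any of its descendants is conditioned on, so the collider stays closed — the path is blocked at V7.
Path 4: V4 → V7 ← V6
  V7 is a collider here and neither V7 nor any of its descendants is conditioned on, so the collider stays closed — the path is blocked at V7.
Every path is blocked, so V4 and V6 are d-separated given {V2, V3}.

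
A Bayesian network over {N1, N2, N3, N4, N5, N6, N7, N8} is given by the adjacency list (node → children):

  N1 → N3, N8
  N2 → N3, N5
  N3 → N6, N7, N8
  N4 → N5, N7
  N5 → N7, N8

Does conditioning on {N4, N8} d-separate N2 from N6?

Enumerating the 5 paths from N2 to N6 and testing each for blocking by {N4, N8}:
  1. N2 → N5 ← N4 → N7 ← N3 → N6 — N5:collider[open]; N4:fork[blocks]; N7:collider[blocks]; N3:fork[open] ⇒ blocked
  2. N2 → N5 → N8 ← N1 → N3 → N6 — N5:chain[open]; N8:collider[open]; N1:fork[open]; N3:chain[open] ⇒ active
  3. N2 → N5 → N8 ← N3 → N6 — N5:chain[open]; N8:collider[open]; N3:fork[open] ⇒ active
  4. N2 → N5 → N7 ← N3 → N6 — N5:chain[open]; N7:collider[blocks]; N3:fork[open] ⇒ blocked
  5. N2 → N3 → N6 — N3:chain[open] ⇒ active
Because an active path exists, N2 and N6 are not d-separated.

No — N2 and N6 are not d-separated given {N4, N8}.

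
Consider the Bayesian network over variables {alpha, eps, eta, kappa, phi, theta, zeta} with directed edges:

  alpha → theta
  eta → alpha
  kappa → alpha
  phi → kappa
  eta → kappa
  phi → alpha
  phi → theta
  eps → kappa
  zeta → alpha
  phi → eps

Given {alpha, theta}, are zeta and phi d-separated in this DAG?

There are 6 undirected paths between zeta and phi; checking each against the conditioning set {alpha, theta}:
  1. zeta → alpha ← eta → kappa ← phi — alpha:collider[open]; eta:fork[open]; kappa:collider[open] ⇒ active
  2. zeta → alpha ← eta → kappa ← eps ← phi — alpha:collider[open]; eta:fork[open]; kappa:collider[open]; eps:chain[open] ⇒ active
  3. zeta → alpha ← phi — alpha:collider[open] ⇒ active
  4. zeta → alpha ← kappa ← phi — alpha:collider[open]; kappa:chain[open] ⇒ active
  5. zeta → alpha ← kappa ← eps ← phi — alpha:collider[open]; kappa:chain[open]; eps:chain[open] ⇒ active
  6. zeta → alpha → theta ← phi — alpha:chain[blocks]; theta:collider[open] ⇒ blocked
At least one path is unblocked, so d-separation fails.

No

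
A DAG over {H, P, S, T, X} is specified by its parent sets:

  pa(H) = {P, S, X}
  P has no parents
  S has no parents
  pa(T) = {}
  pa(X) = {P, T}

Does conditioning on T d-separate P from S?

Yes — P and S are d-separated given {T}.

There are 2 undirected paths between P and S; checking each against the conditioning set {T}:
Path 1: P → H ← S
  H is a collider here and neither H nor any of its descendants is conditioned on, so the collider stays closed — the path is blocked at H.
Path 2: P → X → H ← S
  H is a collider here and neither H nor any of its descendants is conditioned on, so the collider stays closed — the path is blocked at H.
Every path is blocked, so P and S are d-separated given {T}.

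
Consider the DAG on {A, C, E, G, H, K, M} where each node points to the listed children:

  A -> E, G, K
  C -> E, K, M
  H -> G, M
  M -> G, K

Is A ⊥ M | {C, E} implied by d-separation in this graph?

There are 6 undirected paths between A and M; checking each against the conditioning set {C, E}:
Path 1: A → G ← M
  G is a collider here and neither G nor any of its descendants is conditioned on, so the collider stays closed — the path is blocked at G.
Path 2: A → G ← H → M
  G is a collider here and neither G nor any of its descendants is conditioned on, so the collider stays closed — the path is blocked at G.
Path 3: A → E ← C → M
  C is a fork here and C is conditioned on, so the path is blocked at C.
Path 4: A → E ← C → K ← M
  C is a fork here and C is conditioned on, so the path is blocked at C.
Path 5: A → K ← C → M
  K is a collider here and neither K nor any of its descendants is conditioned on, so the collider stays closed — the path is blocked at K.
Path 6: A → K ← M
  K is a collider here and neither K nor any of its descendants is conditioned on, so the collider stays closed — the path is blocked at K.
Since every path is blocked, d-separation holds.

Yes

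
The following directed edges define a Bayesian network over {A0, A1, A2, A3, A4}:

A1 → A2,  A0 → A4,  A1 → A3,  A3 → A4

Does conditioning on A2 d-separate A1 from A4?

No

There is one path between A1 and A4:
Path 1: A1 → A3 → A4
  A3 is a chain and A3 is not conditioned on — no node blocks this path, so it is active.
At least one path is unblocked, so d-separation fails.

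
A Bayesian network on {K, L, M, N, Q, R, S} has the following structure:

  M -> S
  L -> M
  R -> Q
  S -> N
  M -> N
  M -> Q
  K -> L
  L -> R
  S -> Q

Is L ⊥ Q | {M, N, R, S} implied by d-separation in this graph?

Yes

There are 4 undirected paths between L and Q; checking each against the conditioning set {M, N, R, S}:
Path 1: L → M → N ← S → Q
  M is a chain here and M is conditioned on, so the path is blocked at M.
Path 2: L → M → S → Q
  M is a chain here and M is conditioned on, so the path is blocked at M.
Path 3: L → M → Q
  M is a chain here and M is conditioned on, so the path is blocked at M.
Path 4: L → R → Q
  R is a chain here and R is conditioned on, so the path is blocked at R.
All paths are blocked; L ⊥ Q | {M, N, R, S} holds.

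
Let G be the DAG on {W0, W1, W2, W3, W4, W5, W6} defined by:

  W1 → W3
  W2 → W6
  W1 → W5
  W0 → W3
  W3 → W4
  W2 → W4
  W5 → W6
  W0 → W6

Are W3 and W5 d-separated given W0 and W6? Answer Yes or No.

No

We examine all 3 paths between W3 and W5:
Path 1: W3 ← W1 → W5
  W1 is a fork and W1 is not conditioned on — no node blocks this path, so it is active.
Path 2: W3 ← W0 → W6 ← W5
  W0 is a fork here and W0 is conditioned on, so the path is blocked at W0.
Path 3: W3 → W4 ← W2 → W6 ← W5
  W4 is a collider here and neither W4 nor any of its descendants is conditioned on, so the collider stays closed — the path is blocked at W4.
Because an active path exists, W3 and W5 are not d-separated.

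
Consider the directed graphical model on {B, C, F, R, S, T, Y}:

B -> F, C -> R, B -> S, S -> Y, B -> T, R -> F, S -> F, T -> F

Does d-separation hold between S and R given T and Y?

Yes

Enumerating the 3 paths from S to R and testing each for blocking by {T, Y}:
  1. S → F ← R — F:collider[blocks] ⇒ blocked
  2. S ← B → T → F ← R — B:fork[open]; T:chain[blocks]; F:collider[blocks] ⇒ blocked
  3. S ← B → F ← R — B:fork[open]; F:collider[blocks] ⇒ blocked
Since every path is blocked, d-separation holds.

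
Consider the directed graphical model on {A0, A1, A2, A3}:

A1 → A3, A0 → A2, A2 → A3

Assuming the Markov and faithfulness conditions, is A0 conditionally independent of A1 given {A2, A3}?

The only undirected path from A0 to A1 is:
Path 1: A0 → A2 → A3 ← A1
  A2 is a chain here and A2 is conditioned on, so the path is blocked at A2.
Every path is blocked, so A0 and A1 are d-separated given {A2, A3}.

Yes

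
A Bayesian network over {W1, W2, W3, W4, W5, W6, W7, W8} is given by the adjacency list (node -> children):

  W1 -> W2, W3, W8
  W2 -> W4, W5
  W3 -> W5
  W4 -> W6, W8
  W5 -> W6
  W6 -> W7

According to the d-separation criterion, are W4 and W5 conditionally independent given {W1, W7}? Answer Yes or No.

No

5 paths connect W4 and W5; each must be blocked for d-separation to hold:
Path 1: W4 → W8 ← W1 → W3 → W5
  W8 is a collider here and neither W8 nor any of its descendants is conditioned on, so the collider stays closed — the path is blocked at W8.
Path 2: W4 → W8 ← W1 → W2 → W5
  W8 is a collider here and neither W8 nor any of its descendants is conditioned on, so the collider stays closed — the path is blocked at W8.
Path 3: W4 ← W2 ← W1 → W3 → W5
  W1 is a fork here and W1 is conditioned on, so the path is blocked at W1.
Path 4: W4 ← W2 → W5
  W2 is a fork and W2 is not conditioned on — no node blocks this path, so it is active.
Path 5: W4 → W6 ← W5
  W6 is a collider and its descendant W7 is conditioned on, which opens it — no node blocks this path, so it is active.
Since the path W4 ← W2 → W5 is active, W4 and W5 are not d-separated given {W1, W7}.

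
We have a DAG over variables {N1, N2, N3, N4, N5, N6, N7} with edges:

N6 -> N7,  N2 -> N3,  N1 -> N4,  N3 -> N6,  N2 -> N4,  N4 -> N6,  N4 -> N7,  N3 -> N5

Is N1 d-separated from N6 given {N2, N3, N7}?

No — N1 and N6 are not d-separated given {N2, N3, N7}.

Enumerating the 3 paths from N1 to N6 and testing each for blocking by {N2, N3, N7}:
  1. N1 → N4 ← N2 → N3 → N6 — N4:collider[open]; N2:fork[blocks]; N3:chain[blocks] ⇒ blocked
  2. N1 → N4 → N6 — N4:chain[open] ⇒ active
  3. N1 → N4 → N7 ← N6 — N4:chain[open]; N7:collider[open] ⇒ active
Because an active path exists, N1 and N6 are not d-separated.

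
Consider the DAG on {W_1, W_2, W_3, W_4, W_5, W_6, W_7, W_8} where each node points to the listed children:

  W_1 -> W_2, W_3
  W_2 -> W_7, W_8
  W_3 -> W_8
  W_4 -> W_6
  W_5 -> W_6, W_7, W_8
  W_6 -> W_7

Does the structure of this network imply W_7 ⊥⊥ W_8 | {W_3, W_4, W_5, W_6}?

No

4 paths connect W_7 and W_8; each must be blocked for d-separation to hold:
Path 1: W_7 ← W_6 ← W_5 → W_8
  W_6 is a chain here and W_6 is conditioned on, so the path is blocked at W_6.
Path 2: W_7 ← W_5 → W_8
  W_5 is a fork here and W_5 is conditioned on, so the path is blocked at W_5.
Path 3: W_7 ← W_2 ← W_1 → W_3 → W_8
  W_3 is a chain here and W_3 is conditioned on, so the path is blocked at W_3.
Path 4: W_7 ← W_2 → W_8
  W_2 is a fork and W_2 is not conditioned on — no node blocks this path, so it is active.
Because an active path exists, W_7 and W_8 are not d-separated.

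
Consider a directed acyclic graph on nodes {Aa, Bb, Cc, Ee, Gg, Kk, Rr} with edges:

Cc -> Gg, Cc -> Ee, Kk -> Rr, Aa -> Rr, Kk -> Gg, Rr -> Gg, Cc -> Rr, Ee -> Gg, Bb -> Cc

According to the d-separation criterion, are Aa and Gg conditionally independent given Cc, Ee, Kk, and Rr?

Yes

We examine all 4 paths between Aa and Gg:
Path 1: Aa → Rr → Gg
  Rr is a chain here and Rr is conditioned on, so the path is blocked at Rr.
Path 2: Aa → Rr ← Cc → Gg
  Cc is a fork here and Cc is conditioned on, so the path is blocked at Cc.
Path 3: Aa → Rr ← Cc → Ee → Gg
  Cc is a fork here and Cc is conditioned on, so the path is blocked at Cc.
Path 4: Aa → Rr ← Kk → Gg
  Kk is a fork here and Kk is conditioned on, so the path is blocked at Kk.
All paths are blocked; Aa ⊥ Gg | {Cc, Ee, Kk, Rr} holds.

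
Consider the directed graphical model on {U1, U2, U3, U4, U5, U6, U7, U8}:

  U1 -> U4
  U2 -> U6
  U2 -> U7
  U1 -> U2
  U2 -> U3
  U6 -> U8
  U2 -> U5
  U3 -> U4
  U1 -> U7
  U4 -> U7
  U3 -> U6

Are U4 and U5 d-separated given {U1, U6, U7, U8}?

No

We examine all 6 paths between U4 and U5:
Path 1: U4 ← U3 → U6 ← U2 → U5
  U3 is a fork and U3 is not conditioned on; U6 is a collider and U6 is conditioned on, which opens it; U2 is a fork and U2 is not conditioned on — no node blocks this path, so it is active.
Path 2: U4 ← U3 ← U2 → U5
  U3 is a chain and U3 is not conditioned on; U2 is a fork and U2 is not conditioned on — no node blocks this path, so it is active.
Path 3: U4 → U7 ← U2 → U5
  U7 is a collider and U7 is conditioned on, which opens it; U2 is a fork and U2 is not conditioned on — no node blocks this path, so it is active.
Path 4: U4 → U7 ← U1 → U2 → U5
  U1 is a fork here and U1 is conditioned on, so the path is blocked at U1.
Path 5: U4 ← U1 → U7 ← U2 → U5
  U1 is a fork here and U1 is conditioned on, so the path is blocked at U1.
Path 6: U4 ← U1 → U2 → U5
  U1 is a fork here and U1 is conditioned on, so the path is blocked at U1.
Because an active path exists, U4 and U5 are not d-separated.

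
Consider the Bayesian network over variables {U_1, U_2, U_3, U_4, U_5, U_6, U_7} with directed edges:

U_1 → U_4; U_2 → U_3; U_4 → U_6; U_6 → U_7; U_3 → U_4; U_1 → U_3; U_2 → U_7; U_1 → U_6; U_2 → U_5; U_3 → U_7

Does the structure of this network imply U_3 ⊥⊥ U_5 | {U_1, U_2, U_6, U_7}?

Yes — U_3 and U_5 are d-separated given {U_1, U_2, U_6, U_7}.

6 paths connect U_3 and U_5; each must be blocked for d-separation to hold:
Path 1: U_3 → U_7 ← U_2 → U_5
  U_2 is a fork here and U_2 is conditioned on, so the path is blocked at U_2.
Path 2: U_3 → U_4 → U_6 → U_7 ← U_2 → U_5
  U_6 is a chain here and U_6 is conditioned on, so the path is blocked at U_6.
Path 3: U_3 → U_4 ← U_1 → U_6 → U_7 ← U_2 → U_5
  U_1 is a fork here and U_1 is conditioned on, so the path is blocked at U_1.
Path 4: U_3 ← U_1 → U_6 → U_7 ← U_2 → U_5
  U_1 is a fork here and U_1 is conditioned on, so the path is blocked at U_1.
Path 5: U_3 ← U_1 → U_4 → U_6 → U_7 ← U_2 → U_5
  U_1 is a fork here and U_1 is conditioned on, so the path is blocked at U_1.
Path 6: U_3 ← U_2 → U_5
  U_2 is a fork here and U_2 is conditioned on, so the path is blocked at U_2.
Every path is blocked, so U_3 and U_5 are d-separated given {U_1, U_2, U_6, U_7}.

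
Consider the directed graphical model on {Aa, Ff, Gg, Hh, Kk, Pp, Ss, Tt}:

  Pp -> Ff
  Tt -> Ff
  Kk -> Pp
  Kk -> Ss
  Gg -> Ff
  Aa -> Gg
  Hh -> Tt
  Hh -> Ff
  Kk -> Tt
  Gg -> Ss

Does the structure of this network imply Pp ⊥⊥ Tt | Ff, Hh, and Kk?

No

We examine all 6 paths between Pp and Tt:
Path 1: Pp ← Kk → Tt
  Kk is a fork here and Kk is conditioned on, so the path is blocked at Kk.
Path 2: Pp ← Kk → Ss ← Gg → Ff ← Tt
  Kk is a fork here and Kk is conditioned on, so the path is blocked at Kk.
Path 3: Pp ← Kk → Ss ← Gg → Ff ← Hh → Tt
  Kk is a fork here and Kk is conditioned on, so the path is blocked at Kk.
Path 4: Pp → Ff ← Tt
  Ff is a collider and Ff is conditioned on, which opens it — no node blocks this path, so it is active.
Path 5: Pp → Ff ← Gg → Ss ← Kk → Tt
  Ss is a collider here and neither Ss nor any of its descendants is conditioned on, so the collider stays closed — the path is blocked at Ss.
Path 6: Pp → Ff ← Hh → Tt
  Hh is a fork here and Hh is conditioned on, so the path is blocked at Hh.
Since the path Pp → Ff ← Tt is active, Pp and Tt are not d-separated given {Ff, Hh, Kk}.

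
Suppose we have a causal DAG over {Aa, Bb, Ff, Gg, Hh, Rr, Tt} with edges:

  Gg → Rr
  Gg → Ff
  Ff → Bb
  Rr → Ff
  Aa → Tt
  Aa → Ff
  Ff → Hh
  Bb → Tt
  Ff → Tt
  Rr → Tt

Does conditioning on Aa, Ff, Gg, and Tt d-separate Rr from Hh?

Yes

Enumerating the 5 paths from Rr to Hh and testing each for blocking by {Aa, Ff, Gg, Tt}:
Path 1: Rr ← Gg → Ff → Hh
  Gg is a fork here and Gg is conditioned on, so the path is blocked at Gg.
Path 2: Rr → Ff → Hh
  Ff is a chain here and Ff is conditioned on, so the path is blocked at Ff.
Path 3: Rr → Tt ← Ff → Hh
  Ff is a fork here and Ff is conditioned on, so the path is blocked at Ff.
Path 4: Rr → Tt ← Aa → Ff → Hh
  Aa is a fork here and Aa is conditioned on, so the path is blocked at Aa.
Path 5: Rr → Tt ← Bb ← Ff → Hh
  Ff is a fork here and Ff is conditioned on, so the path is blocked at Ff.
Every path is blocked, so Rr and Hh are d-separated given {Aa, Ff, Gg, Tt}.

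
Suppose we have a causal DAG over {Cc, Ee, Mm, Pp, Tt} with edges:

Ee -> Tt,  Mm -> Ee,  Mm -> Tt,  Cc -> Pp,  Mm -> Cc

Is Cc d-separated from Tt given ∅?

No — Cc and Tt are not d-separated given ∅.

Enumerating the 2 paths from Cc to Tt and testing each for blocking by ∅:
Path 1: Cc ← Mm → Ee → Tt
  Mm is a fork and Mm is not conditioned on; Ee is a chain and Ee is not conditioned on — no node blocks this path, so it is active.
Path 2: Cc ← Mm → Tt
  Mm is a fork and Mm is not conditioned on — no node blocks this path, so it is active.
At least one path is unblocked, so d-separation fails.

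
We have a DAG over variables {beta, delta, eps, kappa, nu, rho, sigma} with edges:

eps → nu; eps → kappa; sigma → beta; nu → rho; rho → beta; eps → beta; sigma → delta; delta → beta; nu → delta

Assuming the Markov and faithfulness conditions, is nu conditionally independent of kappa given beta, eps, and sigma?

We examine all 4 paths between nu and kappa:
Path 1: nu ← eps → kappa
  eps is a fork here and eps is conditioned on, so the path is blocked at eps.
Path 2: nu → delta ← sigma → beta ← eps → kappa
  sigma is a fork here and sigma is conditioned on, so the path is blocked at sigma.
Path 3: nu → delta → beta ← eps → kappa
  eps is a fork here and eps is conditioned on, so the path is blocked at eps.
Path 4: nu → rho → beta ← eps → kappa
  eps is a fork here and eps is conditioned on, so the path is blocked at eps.
Since every path is blocked, d-separation holds.

Yes — nu and kappa are d-separated given {beta, eps, sigma}.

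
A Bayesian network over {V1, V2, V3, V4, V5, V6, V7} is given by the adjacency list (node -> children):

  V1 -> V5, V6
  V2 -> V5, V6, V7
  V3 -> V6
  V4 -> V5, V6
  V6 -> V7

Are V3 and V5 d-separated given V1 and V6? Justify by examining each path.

Enumerating the 4 paths from V3 to V5 and testing each for blocking by {V1, V6}:
  1. V3 → V6 ← V2 → V5 — V6:collider[open]; V2:fork[open] ⇒ active
  2. V3 → V6 ← V1 → V5 — V6:collider[open]; V1:fork[blocks] ⇒ blocked
  3. V3 → V6 ← V4 → V5 — V6:collider[open]; V4:fork[open] ⇒ active
  4. V3 → V6 → V7 ← V2 → V5 — V6:chain[blocks]; V7:collider[blocks]; V2:fork[open] ⇒ blocked
Since the path V3 → V6 ← V2 → V5 is active, V3 and V5 are not d-separated given {V1, V6}.

No — V3 and V5 are not d-separated given {V1, V6}.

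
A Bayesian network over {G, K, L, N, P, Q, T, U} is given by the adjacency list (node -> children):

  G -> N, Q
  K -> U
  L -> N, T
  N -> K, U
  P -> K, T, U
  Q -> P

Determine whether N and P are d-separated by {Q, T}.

No — N and P are not d-separated given {Q, T}.

We examine all 6 paths between N and P:
Path 1: N ← G → Q → P
  Q is a chain here and Q is conditioned on, so the path is blocked at Q.
Path 2: N → K ← P
  K is a collider here and neither K nor any of its descendants is conditioned on, so the collider stays closed — the path is blocked at K.
Path 3: N → K → U ← P
  U is a collider here and neither U nor any of its descendants is conditioned on, so the collider stays closed — the path is blocked at U.
Path 4: N ← L → T ← P
  L is a fork and L is not conditioned on; T is a collider and T is conditioned on, which opens it — no node blocks this path, so it is active.
Path 5: N → U ← P
  U is a collider here and neither U nor any of its descendants is conditioned on, so the collider stays closed — the path is blocked at U.
Path 6: N → U ← K ← P
  U is a collider here and neither U nor any of its descendants is conditioned on, so the collider stays closed — the path is blocked at U.
Because an active path exists, N and P are not d-separated.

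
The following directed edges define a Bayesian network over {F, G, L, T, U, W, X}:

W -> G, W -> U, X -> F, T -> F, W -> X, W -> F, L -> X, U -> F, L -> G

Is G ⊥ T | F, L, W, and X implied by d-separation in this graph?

Yes

There are 6 undirected paths between G and T; checking each against the conditioning set {F, L, W, X}:
  1. G ← L → X → F ← T — L:fork[blocks]; X:chain[blocks]; F:collider[open] ⇒ blocked
  2. G ← L → X ← W → U → F ← T — L:fork[blocks]; X:collider[open]; W:fork[blocks]; U:chain[open]; F:collider[open] ⇒ blocked
  3. G ← L → X ← W → F ← T — L:fork[blocks]; X:collider[open]; W:fork[blocks]; F:collider[open] ⇒ blocked
  4. G ← W → U → F ← T — W:fork[blocks]; U:chain[open]; F:collider[open] ⇒ blocked
  5. G ← W → F ← T — W:fork[blocks]; F:collider[open] ⇒ blocked
  6. G ← W → X → F ← T — W:fork[blocks]; X:chain[blocks]; F:collider[open] ⇒ blocked
All paths are blocked; G ⊥ T | {F, L, W, X} holds.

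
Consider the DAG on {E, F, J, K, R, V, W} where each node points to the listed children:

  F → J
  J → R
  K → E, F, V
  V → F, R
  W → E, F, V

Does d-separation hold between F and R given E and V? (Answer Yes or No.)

We examine all 6 paths between F and R:
Path 1: F ← K → V → R
  V is a chain here and V is conditioned on, so the path is blocked at V.
Path 2: F ← K → E ← W → V → R
  V is a chain here and V is conditioned on, so the path is blocked at V.
Path 3: F → J → R
  J is a chain and J is not conditioned on — no node blocks this path, so it is active.
Path 4: F ← V → R
  V is a fork here and V is conditioned on, so the path is blocked at V.
Path 5: F ← W → V → R
  V is a chain here and V is conditioned on, so the path is blocked at V.
Path 6: F ← W → E ← K → V → R
  V is a chain here and V is conditioned on, so the path is blocked at V.
At least one path is unblocked, so d-separation fails.

No — F and R are not d-separated given {E, V}.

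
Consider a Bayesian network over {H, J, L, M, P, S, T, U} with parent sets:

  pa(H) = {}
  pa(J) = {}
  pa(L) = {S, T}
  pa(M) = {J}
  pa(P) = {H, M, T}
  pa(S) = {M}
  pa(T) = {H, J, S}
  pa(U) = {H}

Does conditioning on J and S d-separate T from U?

No

5 paths connect T and U; each must be blocked for d-separation to hold:
  1. T → L ← S ← M → P ← H → U — L:collider[blocks]; S:chain[blocks]; M:fork[open]; P:collider[blocks]; H:fork[open] ⇒ blocked
  2. T ← J → M → P ← H → U — J:fork[blocks]; M:chain[open]; P:collider[blocks]; H:fork[open] ⇒ blocked
  3. T ← S ← M → P ← H → U — S:chain[blocks]; M:fork[open]; P:collider[blocks]; H:fork[open] ⇒ blocked
  4. T → P ← H → U — P:collider[blocks]; H:fork[open] ⇒ blocked
  5. T ← H → U — H:fork[open] ⇒ active
Since the path T ← H → U is active, T and U are not d-separated given {J, S}.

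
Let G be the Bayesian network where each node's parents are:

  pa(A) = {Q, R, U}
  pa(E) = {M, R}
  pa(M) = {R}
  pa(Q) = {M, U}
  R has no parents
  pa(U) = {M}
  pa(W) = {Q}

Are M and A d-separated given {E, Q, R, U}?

Yes

Enumerating the 6 paths from M to A and testing each for blocking by {E, Q, R, U}:
Path 1: M → E ← R → A
  R is a fork here and R is conditioned on, so the path is blocked at R.
Path 2: M → Q → A
  Q is a chain here and Q is conditioned on, so the path is blocked at Q.
Path 3: M → Q ← U → A
  U is a fork here and U is conditioned on, so the path is blocked at U.
Path 4: M → U → Q → A
  U is a chain here and U is conditioned on, so the path is blocked at U.
Path 5: M → U → A
  U is a chain here and U is conditioned on, so the path is blocked at U.
Path 6: M ← R → A
  R is a fork here and R is conditioned on, so the path is blocked at R.
All paths are blocked; M ⊥ A | {E, Q, R, U} holds.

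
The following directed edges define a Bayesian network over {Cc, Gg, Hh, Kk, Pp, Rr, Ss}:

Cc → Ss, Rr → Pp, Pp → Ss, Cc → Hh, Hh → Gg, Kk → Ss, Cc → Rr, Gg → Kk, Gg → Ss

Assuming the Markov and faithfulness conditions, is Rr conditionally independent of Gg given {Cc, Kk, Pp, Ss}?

There are 6 undirected paths between Rr and Gg; checking each against the conditioning set {Cc, Kk, Pp, Ss}:
Path 1: Rr → Pp → Ss ← Kk ← Gg
  Pp is a chain here and Pp is conditioned on, so the path is blocked at Pp.
Path 2: Rr → Pp → Ss ← Gg
  Pp is a chain here and Pp is conditioned on, so the path is blocked at Pp.
Path 3: Rr → Pp → Ss ← Cc → Hh → Gg
  Pp is a chain here and Pp is conditioned on, so the path is blocked at Pp.
Path 4: Rr ← Cc → Hh → Gg
  Cc is a fork here and Cc is conditioned on, so the path is blocked at Cc.
Path 5: Rr ← Cc → Ss ← Kk ← Gg
  Cc is a fork here and Cc is conditioned on, so the path is blocked at Cc.
Path 6: Rr ← Cc → Ss ← Gg
  Cc is a fork here and Cc is conditioned on, so the path is blocked at Cc.
All paths are blocked; Rr ⊥ Gg | {Cc, Kk, Pp, Ss} holds.

Yes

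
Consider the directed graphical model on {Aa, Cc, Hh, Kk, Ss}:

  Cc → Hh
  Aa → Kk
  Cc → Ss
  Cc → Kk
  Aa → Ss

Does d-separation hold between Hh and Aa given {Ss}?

No — Hh and Aa are not d-separated given {Ss}.

Enumerating the 2 paths from Hh to Aa and testing each for blocking by {Ss}:
Path 1: Hh ← Cc → Kk ← Aa
  Kk is a collider here and neither Kk nor any of its descendants is conditioned on, so the collider stays closed — the path is blocked at Kk.
Path 2: Hh ← Cc → Ss ← Aa
  Cc is a fork and Cc is not conditioned on; Ss is a collider and Ss is conditioned on, which opens it — no node blocks this path, so it is active.
Since the path Hh ← Cc → Ss ← Aa is active, Hh and Aa are not d-separated given {Ss}.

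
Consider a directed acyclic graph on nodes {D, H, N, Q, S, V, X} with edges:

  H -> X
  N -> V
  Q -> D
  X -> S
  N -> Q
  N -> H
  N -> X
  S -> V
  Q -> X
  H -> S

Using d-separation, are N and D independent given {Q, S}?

Yes — N and D are d-separated given {Q, S}.

6 paths connect N and D; each must be blocked for d-separation to hold:
Path 1: N → V ← S ← X ← Q → D
  V is a collider here and neither V nor any of its descendants is conditioned on, so the collider stays closed — the path is blocked at V.
Path 2: N → V ← S ← H → X ← Q → D
  V is a collider here and neither V nor any of its descendants is conditioned on, so the collider stays closed — the path is blocked at V.
Path 3: N → Q → D
  Q is a chain here and Q is conditioned on, so the path is blocked at Q.
Path 4: N → X ← Q → D
  Q is a fork here and Q is conditioned on, so the path is blocked at Q.
Path 5: N → H → X ← Q → D
  Q is a fork here and Q is conditioned on, so the path is blocked at Q.
Path 6: N → H → S ← X ← Q → D
  Q is a fork here and Q is conditioned on, so the path is blocked at Q.
Since every path is blocked, d-separation holds.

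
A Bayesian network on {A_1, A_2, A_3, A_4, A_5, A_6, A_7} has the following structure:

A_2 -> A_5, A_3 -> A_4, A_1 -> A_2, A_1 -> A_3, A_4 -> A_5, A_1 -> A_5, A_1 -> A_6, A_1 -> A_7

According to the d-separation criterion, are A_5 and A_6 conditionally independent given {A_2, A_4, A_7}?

No

We examine all 3 paths between A_5 and A_6:
  1. A_5 ← A_2 ← A_1 → A_6 — A_2:chain[blocks]; A_1:fork[open] ⇒ blocked
  2. A_5 ← A_1 → A_6 — A_1:fork[open] ⇒ active
  3. A_5 ← A_4 ← A_3 ← A_1 → A_6 — A_4:chain[blocks]; A_3:chain[open]; A_1:fork[open] ⇒ blocked
Because an active path exists, A_5 and A_6 are not d-separated.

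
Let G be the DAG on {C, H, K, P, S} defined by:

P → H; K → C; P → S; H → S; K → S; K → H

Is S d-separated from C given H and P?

No

Enumerating the 3 paths from S to C and testing each for blocking by {H, P}:
Path 1: S ← P → H ← K → C
  P is a fork here and P is conditioned on, so the path is blocked at P.
Path 2: S ← H ← K → C
  H is a chain here and H is conditioned on, so the path is blocked at H.
Path 3: S ← K → C
  K is a fork and K is not conditioned on — no node blocks this path, so it is active.
At least one path is unblocked, so d-separation fails.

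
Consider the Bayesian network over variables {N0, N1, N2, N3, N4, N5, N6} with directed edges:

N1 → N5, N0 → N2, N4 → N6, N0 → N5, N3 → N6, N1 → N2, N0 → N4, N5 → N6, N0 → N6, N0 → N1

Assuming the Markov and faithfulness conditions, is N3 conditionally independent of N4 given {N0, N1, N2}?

Yes — N3 and N4 are d-separated given {N0, N1, N2}.

There are 5 undirected paths between N3 and N4; checking each against the conditioning set {N0, N1, N2}:
Path 1: N3 → N6 ← N0 → N4
  N6 is a collider here and neither N6 nor any of its descendants is conditioned on, so the collider stays closed — the path is blocked at N6.
Path 2: N3 → N6 ← N5 ← N0 → N4
  N6 is a collider here and neither N6 nor any of its descendants is conditioned on, so the collider stays closed — the path is blocked at N6.
Path 3: N3 → N6 ← N5 ← N1 ← N0 → N4
  N6 is a collider here and neither N6 nor any of its descendants is conditioned on, so the collider stays closed — the path is blocked at N6.
Path 4: N3 → N6 ← N5 ← N1 → N2 ← N0 → N4
  N6 is a collider here and neither N6 nor any of its descendants is conditioned on, so the collider stays closed — the path is blocked at N6.
Path 5: N3 → N6 ← N4
  N6 is a collider here and neither N6 nor any of its descendants is conditioned on, so the collider stays closed — the path is blocked at N6.
All paths are blocked; N3 ⊥ N4 | {N0, N1, N2} holds.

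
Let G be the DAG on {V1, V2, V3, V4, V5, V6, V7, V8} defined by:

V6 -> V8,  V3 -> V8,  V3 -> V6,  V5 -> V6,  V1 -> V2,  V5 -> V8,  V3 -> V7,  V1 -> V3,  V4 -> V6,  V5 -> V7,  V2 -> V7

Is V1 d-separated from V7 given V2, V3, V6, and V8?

Yes — V1 and V7 are d-separated given {V2, V3, V6, V8}.

We examine all 6 paths between V1 and V7:
  1. V1 → V3 → V8 ← V5 → V7 — V3:chain[blocks]; V8:collider[open]; V5:fork[open] ⇒ blocked
  2. V1 → V3 → V8 ← V6 ← V5 → V7 — V3:chain[blocks]; V8:collider[open]; V6:chain[blocks]; V5:fork[open] ⇒ blocked
  3. V1 → V3 → V7 — V3:chain[blocks] ⇒ blocked
  4. V1 → V3 → V6 → V8 ← V5 → V7 — V3:chain[blocks]; V6:chain[blocks]; V8:collider[open]; V5:fork[open] ⇒ blocked
  5. V1 → V3 → V6 ← V5 → V7 — V3:chain[blocks]; V6:collider[open]; V5:fork[open] ⇒ blocked
  6. V1 → V2 → V7 — V2:chain[blocks] ⇒ blocked
Since every path is blocked, d-separation holds.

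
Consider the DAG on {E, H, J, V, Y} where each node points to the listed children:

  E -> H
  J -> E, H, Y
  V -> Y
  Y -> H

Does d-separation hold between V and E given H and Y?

No — V and E are not d-separated given {H, Y}.

4 paths connect V and E; each must be blocked for d-separation to hold:
  1. V → Y ← J → E — Y:collider[open]; J:fork[open] ⇒ active
  2. V → Y ← J → H ← E — Y:collider[open]; J:fork[open]; H:collider[open] ⇒ active
  3. V → Y → H ← J → E — Y:chain[blocks]; H:collider[open]; J:fork[open] ⇒ blocked
  4. V → Y → H ← E — Y:chain[blocks]; H:collider[open] ⇒ blocked
Because an active path exists, V and E are not d-separated.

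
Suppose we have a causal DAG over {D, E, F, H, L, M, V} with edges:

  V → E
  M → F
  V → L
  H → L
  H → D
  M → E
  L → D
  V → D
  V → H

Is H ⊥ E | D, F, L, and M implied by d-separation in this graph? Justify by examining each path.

No

We examine all 5 paths between H and E:
Path 1: H → L ← V → E
  L is a collider and L is conditioned on, which opens it; V is a fork and V is not conditioned on — no node blocks this path, so it is active.
Path 2: H → L → D ← V → E
  L is a chain here and L is conditioned on, so the path is blocked at L.
Path 3: H ← V → E
  V is a fork and V is not conditioned on — no node blocks this path, so it is active.
Path 4: H → D ← L ← V → E
  L is a chain here and L is conditioned on, so the path is blocked at L.
Path 5: H → D ← V → E
  D is a collider and D is conditioned on, which opens it; V is a fork and V is not conditioned on — no node blocks this path, so it is active.
Because an active path exists, H and E are not d-separated.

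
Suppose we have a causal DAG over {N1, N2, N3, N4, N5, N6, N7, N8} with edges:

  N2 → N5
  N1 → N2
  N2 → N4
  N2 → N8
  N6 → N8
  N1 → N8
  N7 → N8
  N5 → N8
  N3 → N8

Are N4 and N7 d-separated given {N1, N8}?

No

3 paths connect N4 and N7; each must be blocked for d-separation to hold:
Path 1: N4 ← N2 → N5 → N8 ← N7
  N2 is a fork and N2 is not conditioned on; N5 is a chain and N5 is not conditioned on; N8 is a collider and N8 is conditioned on, which opens it — no node blocks this path, so it is active.
Path 2: N4 ← N2 ← N1 → N8 ← N7
  N1 is a fork here and N1 is conditioned on, so the path is blocked at N1.
Path 3: N4 ← N2 → N8 ← N7
  N2 is a fork and N2 is not conditioned on; N8 is a collider and N8 is conditioned on, which opens it — no node blocks this path, so it is active.
At least one path is unblocked, so d-separation fails.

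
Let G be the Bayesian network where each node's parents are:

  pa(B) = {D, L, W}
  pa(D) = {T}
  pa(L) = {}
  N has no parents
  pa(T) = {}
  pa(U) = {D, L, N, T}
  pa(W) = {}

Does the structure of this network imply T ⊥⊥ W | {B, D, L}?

There are 4 undirected paths between T and W; checking each against the conditioning set {B, D, L}:
Path 1: T → D → U ← L → B ← W
  D is a chain here and D is conditioned on, so the path is blocked at D.
Path 2: T → D → B ← W
  D is a chain here and D is conditioned on, so the path is blocked at D.
Path 3: T → U ← D → B ← W
  U is a collider here and neither U nor any of its descendants is conditioned on, so the collider stays closed — the path is blocked at U.
Path 4: T → U ← L → B ← W
  U is a collider here and neither U nor any of its descendants is conditioned on, so the collider stays closed — the path is blocked at U.
Every path is blocked, so T and W are d-separated given {B, D, L}.

Yes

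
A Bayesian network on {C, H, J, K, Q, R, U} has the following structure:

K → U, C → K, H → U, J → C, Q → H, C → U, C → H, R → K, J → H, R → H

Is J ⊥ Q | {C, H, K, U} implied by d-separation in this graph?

We examine all 6 paths between J and Q:
Path 1: J → H ← Q
  H is a collider and H is conditioned on, which opens it — no node blocks this path, so it is active.
Path 2: J → C → H ← Q
  C is a chain here and C is conditioned on, so the path is blocked at C.
Path 3: J → C → U ← H ← Q
  C is a chain here and C is conditioned on, so the path is blocked at C.
Path 4: J → C → U ← K ← R → H ← Q
  C is a chain here and C is conditioned on, so the path is blocked at C.
Path 5: J → C → K ← R → H ← Q
  C is a chain here and C is conditioned on, so the path is blocked at C.
Path 6: J → C → K → U ← H ← Q
  C is a chain here and C is conditioned on, so the path is blocked at C.
At least one path is unblocked, so d-separation fails.

No — J and Q are not d-separated given {C, H, K, U}.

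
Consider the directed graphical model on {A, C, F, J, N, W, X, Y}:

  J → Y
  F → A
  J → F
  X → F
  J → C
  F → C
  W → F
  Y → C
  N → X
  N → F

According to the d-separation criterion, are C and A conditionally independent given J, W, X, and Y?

3 paths connect C and A; each must be blocked for d-separation to hold:
Path 1: C ← Y ← J → F → A
  Y is a chain here and Y is conditioned on, so the path is blocked at Y.
Path 2: C ← J → F → A
  J is a fork here and J is conditioned on, so the path is blocked at J.
Path 3: C ← F → A
  F is a fork and F is not conditioned on — no node blocks this path, so it is active.
At least one path is unblocked, so d-separation fails.

No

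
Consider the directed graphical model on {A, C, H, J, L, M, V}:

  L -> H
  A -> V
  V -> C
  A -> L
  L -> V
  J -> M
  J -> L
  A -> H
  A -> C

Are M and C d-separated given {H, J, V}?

We examine all 6 paths between M and C:
Path 1: M ← J → L ← A → V → C
  J is a fork here and J is conditioned on, so the path is blocked at J.
Path 2: M ← J → L ← A → C
  J is a fork here and J is conditioned on, so the path is blocked at J.
Path 3: M ← J → L → H ← A → V → C
  J is a fork here and J is conditioned on, so the path is blocked at J.
Path 4: M ← J → L → H ← A → C
  J is a fork here and J is conditioned on, so the path is blocked at J.
Path 5: M ← J → L → V ← A → C
  J is a fork here and J is conditioned on, so the path is blocked at J.
Path 6: M ← J → L → V → C
  J is a fork here and J is conditioned on, so the path is blocked at J.
All paths are blocked; M ⊥ C | {H, J, V} holds.

Yes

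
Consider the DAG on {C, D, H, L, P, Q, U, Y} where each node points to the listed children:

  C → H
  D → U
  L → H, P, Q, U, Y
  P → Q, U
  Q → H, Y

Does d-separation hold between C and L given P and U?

We examine all 5 paths between C and L:
Path 1: C → H ← L
  H is a collider here and neither H nor any of its descendants is conditioned on, so the collider stays closed — the path is blocked at H.
Path 2: C → H ← Q → Y ← L
  H is a collider here and neither H nor any of its descendants is conditioned on, so the collider stays closed — the path is blocked at H.
Path 3: C → H ← Q ← L
  H is a collider here and neither H nor any of its descendants is conditioned on, so the collider stays closed — the path is blocked at H.
Path 4: C → H ← Q ← P ← L
  H is a collider here and neither H nor any of its descendants is conditioned on, so the collider stays closed — the path is blocked at H.
Path 5: C → H ← Q ← P → U ← L
  H is a collider here and neither H nor any of its descendants is conditioned on, so the collider stays closed — the path is blocked at H.
All paths are blocked; C ⊥ L | {P, U} holds.

Yes — C and L are d-separated given {P, U}.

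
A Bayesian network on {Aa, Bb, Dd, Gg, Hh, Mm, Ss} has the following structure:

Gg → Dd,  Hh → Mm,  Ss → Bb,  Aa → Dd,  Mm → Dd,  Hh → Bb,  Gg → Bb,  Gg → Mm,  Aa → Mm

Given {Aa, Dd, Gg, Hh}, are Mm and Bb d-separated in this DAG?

Yes — Mm and Bb are d-separated given {Aa, Dd, Gg, Hh}.

4 paths connect Mm and Bb; each must be blocked for d-separation to hold:
Path 1: Mm ← Hh → Bb
  Hh is a fork here and Hh is conditioned on, so the path is blocked at Hh.
Path 2: Mm ← Gg → Bb
  Gg is a fork here and Gg is conditioned on, so the path is blocked at Gg.
Path 3: Mm → Dd ← Gg → Bb
  Gg is a fork here and Gg is conditioned on, so the path is blocked at Gg.
Path 4: Mm ← Aa → Dd ← Gg → Bb
  Aa is a fork here and Aa is conditioned on, so the path is blocked at Aa.
Since every path is blocked, d-separation holds.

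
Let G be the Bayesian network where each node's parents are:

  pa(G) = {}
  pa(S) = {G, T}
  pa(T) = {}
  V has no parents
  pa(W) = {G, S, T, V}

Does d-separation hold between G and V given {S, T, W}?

No

There are 3 undirected paths between G and V; checking each against the conditioning set {S, T, W}:
Path 1: G → W ← V
  W is a collider and W is conditioned on, which opens it — no node blocks this path, so it is active.
Path 2: G → S ← T → W ← V
  T is a fork here and T is conditioned on, so the path is blocked at T.
Path 3: G → S → W ← V
  S is a chain here and S is conditioned on, so the path is blocked at S.
Since the path G → W ← V is active, G and V are not d-separated given {S, T, W}.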